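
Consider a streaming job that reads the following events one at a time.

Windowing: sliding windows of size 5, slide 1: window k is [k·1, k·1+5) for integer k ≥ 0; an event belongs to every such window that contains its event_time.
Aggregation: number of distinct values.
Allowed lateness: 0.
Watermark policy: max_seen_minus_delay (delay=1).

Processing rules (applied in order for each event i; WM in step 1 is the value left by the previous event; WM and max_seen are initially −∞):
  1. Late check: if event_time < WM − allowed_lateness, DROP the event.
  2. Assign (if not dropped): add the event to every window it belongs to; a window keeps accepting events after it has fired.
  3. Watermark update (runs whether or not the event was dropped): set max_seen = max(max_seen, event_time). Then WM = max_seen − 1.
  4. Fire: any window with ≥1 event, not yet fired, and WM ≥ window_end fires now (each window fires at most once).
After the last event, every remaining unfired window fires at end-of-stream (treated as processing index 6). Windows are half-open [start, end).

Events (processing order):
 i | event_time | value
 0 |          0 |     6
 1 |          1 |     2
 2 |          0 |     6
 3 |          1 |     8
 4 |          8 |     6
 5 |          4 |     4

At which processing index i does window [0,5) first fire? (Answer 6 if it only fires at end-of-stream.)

i=0 t=0 v=6: → [0,5); WM=-1
i=1 t=1 v=2: → [1,6),[0,5); WM=0
i=2 t=0 v=6: → [0,5); WM=0
i=3 t=1 v=8: → [1,6),[0,5); WM=0
i=4 t=8 v=6: → [8,13),[7,12),[6,11),[5,10),[4,9); WM=7; [0,5) fires=3 [1,6) fires=2
i=5 t=4 v=4: DROP (t<7-0); WM=7

4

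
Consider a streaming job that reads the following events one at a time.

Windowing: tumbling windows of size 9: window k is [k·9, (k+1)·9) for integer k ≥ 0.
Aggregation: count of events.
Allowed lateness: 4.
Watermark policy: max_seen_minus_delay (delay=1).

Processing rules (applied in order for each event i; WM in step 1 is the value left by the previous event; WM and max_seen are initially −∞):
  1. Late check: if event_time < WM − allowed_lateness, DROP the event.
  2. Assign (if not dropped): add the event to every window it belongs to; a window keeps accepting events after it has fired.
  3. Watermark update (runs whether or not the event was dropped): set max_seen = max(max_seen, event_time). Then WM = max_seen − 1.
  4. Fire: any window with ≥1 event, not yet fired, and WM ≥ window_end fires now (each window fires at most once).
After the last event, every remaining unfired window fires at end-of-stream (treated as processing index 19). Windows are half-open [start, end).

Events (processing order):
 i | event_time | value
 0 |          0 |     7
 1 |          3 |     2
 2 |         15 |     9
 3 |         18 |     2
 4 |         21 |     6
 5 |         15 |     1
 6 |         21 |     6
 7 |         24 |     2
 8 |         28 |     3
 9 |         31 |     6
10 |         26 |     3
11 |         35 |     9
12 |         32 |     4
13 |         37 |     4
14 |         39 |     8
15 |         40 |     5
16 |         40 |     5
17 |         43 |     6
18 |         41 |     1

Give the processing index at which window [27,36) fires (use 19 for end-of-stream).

i=0 t=0 v=7: → [0,9); WM=-1
i=1 t=3 v=2: → [0,9); WM=2
i=2 t=15 v=9: → [9,18); WM=14; [0,9) fires=2
i=3 t=18 v=2: → [18,27); WM=17
i=4 t=21 v=6: → [18,27); WM=20; [9,18) fires=1
i=5 t=15 v=1: DROP (t<20-4); WM=20
i=6 t=21 v=6: → [18,27); WM=20
i=7 t=24 v=2: → [18,27); WM=23
i=8 t=28 v=3: → [27,36); WM=27; [18,27) fires=4
i=9 t=31 v=6: → [27,36); WM=30
i=10 t=26 v=3: → [18,27); WM=30
i=11 t=35 v=9: → [27,36); WM=34
i=12 t=32 v=4: → [27,36); WM=34
i=13 t=37 v=4: → [36,45); WM=36; [27,36) fires=4
i=14 t=39 v=8: → [36,45); WM=38
i=15 t=40 v=5: → [36,45); WM=39
i=16 t=40 v=5: → [36,45); WM=39
i=17 t=43 v=6: → [36,45); WM=42
i=18 t=41 v=1: → [36,45); WM=42

13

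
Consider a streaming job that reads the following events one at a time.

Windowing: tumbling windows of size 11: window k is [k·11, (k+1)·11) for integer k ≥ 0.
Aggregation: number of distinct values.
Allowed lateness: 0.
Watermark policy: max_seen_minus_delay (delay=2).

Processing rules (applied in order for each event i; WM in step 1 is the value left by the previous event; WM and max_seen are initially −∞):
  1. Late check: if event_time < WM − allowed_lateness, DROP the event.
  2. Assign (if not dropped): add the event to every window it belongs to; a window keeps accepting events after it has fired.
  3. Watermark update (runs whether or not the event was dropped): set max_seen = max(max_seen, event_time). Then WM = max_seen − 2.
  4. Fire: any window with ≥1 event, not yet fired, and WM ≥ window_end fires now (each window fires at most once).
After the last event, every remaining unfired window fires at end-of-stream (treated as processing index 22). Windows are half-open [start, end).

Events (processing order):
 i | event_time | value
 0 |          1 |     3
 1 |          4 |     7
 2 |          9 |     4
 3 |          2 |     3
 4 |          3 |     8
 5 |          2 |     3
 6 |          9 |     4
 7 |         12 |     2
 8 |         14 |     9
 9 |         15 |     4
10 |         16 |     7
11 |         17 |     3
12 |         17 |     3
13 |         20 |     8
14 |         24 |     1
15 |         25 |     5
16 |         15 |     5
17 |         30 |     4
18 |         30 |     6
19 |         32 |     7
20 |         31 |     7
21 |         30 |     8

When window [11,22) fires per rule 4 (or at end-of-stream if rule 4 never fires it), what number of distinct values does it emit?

i=0 t=1 v=3: → [0,11); WM=-1
i=1 t=4 v=7: → [0,11); WM=2
i=2 t=9 v=4: → [0,11); WM=7
i=3 t=2 v=3: DROP (t<7-0); WM=7
i=4 t=3 v=8: DROP (t<7-0); WM=7
i=5 t=2 v=3: DROP (t<7-0); WM=7
i=6 t=9 v=4: → [0,11); WM=7
i=7 t=12 v=2: → [11,22); WM=10
i=8 t=14 v=9: → [11,22); WM=12; [0,11) fires=3
i=9 t=15 v=4: → [11,22); WM=13
i=10 t=16 v=7: → [11,22); WM=14
i=11 t=17 v=3: → [11,22); WM=15
i=12 t=17 v=3: → [11,22); WM=15
i=13 t=20 v=8: → [11,22); WM=18
i=14 t=24 v=1: → [22,33); WM=22; [11,22) fires=6
i=15 t=25 v=5: → [22,33); WM=23
i=16 t=15 v=5: DROP (t<23-0); WM=23
i=17 t=30 v=4: → [22,33); WM=28
i=18 t=30 v=6: → [22,33); WM=28
i=19 t=32 v=7: → [22,33); WM=30
i=20 t=31 v=7: → [22,33); WM=30
i=21 t=30 v=8: → [22,33); WM=30

6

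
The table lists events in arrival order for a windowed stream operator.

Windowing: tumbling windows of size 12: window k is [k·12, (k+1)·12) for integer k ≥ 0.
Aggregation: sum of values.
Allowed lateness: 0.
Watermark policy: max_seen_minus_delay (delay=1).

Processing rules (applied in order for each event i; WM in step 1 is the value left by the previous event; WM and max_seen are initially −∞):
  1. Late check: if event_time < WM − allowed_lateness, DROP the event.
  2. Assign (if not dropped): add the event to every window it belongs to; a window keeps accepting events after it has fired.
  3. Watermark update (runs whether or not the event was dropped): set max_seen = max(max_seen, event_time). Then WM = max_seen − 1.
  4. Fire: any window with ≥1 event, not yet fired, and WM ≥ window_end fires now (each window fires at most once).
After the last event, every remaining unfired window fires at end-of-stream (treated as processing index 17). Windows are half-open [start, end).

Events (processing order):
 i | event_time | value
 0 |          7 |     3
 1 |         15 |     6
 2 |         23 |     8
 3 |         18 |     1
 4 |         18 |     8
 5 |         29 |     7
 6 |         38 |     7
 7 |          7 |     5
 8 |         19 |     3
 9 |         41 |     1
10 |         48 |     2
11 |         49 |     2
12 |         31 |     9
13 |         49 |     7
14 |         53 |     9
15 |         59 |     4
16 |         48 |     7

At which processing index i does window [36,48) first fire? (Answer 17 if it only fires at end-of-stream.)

11

i=0 t=7 v=3: → [0,12); WM=6
i=1 t=15 v=6: → [12,24); WM=14; [0,12) fires=3
i=2 t=23 v=8: → [12,24); WM=22
i=3 t=18 v=1: DROP (t<22-0); WM=22
i=4 t=18 v=8: DROP (t<22-0); WM=22
i=5 t=29 v=7: → [24,36); WM=28; [12,24) fires=14
i=6 t=38 v=7: → [36,48); WM=37; [24,36) fires=7
i=7 t=7 v=5: DROP (t<37-0); WM=37
i=8 t=19 v=3: DROP (t<37-0); WM=37
i=9 t=41 v=1: → [36,48); WM=40
i=10 t=48 v=2: → [48,60); WM=47
i=11 t=49 v=2: → [48,60); WM=48; [36,48) fires=8
i=12 t=31 v=9: DROP (t<48-0); WM=48
i=13 t=49 v=7: → [48,60); WM=48
i=14 t=53 v=9: → [48,60); WM=52
i=15 t=59 v=4: → [48,60); WM=58
i=16 t=48 v=7: DROP (t<58-0); WM=58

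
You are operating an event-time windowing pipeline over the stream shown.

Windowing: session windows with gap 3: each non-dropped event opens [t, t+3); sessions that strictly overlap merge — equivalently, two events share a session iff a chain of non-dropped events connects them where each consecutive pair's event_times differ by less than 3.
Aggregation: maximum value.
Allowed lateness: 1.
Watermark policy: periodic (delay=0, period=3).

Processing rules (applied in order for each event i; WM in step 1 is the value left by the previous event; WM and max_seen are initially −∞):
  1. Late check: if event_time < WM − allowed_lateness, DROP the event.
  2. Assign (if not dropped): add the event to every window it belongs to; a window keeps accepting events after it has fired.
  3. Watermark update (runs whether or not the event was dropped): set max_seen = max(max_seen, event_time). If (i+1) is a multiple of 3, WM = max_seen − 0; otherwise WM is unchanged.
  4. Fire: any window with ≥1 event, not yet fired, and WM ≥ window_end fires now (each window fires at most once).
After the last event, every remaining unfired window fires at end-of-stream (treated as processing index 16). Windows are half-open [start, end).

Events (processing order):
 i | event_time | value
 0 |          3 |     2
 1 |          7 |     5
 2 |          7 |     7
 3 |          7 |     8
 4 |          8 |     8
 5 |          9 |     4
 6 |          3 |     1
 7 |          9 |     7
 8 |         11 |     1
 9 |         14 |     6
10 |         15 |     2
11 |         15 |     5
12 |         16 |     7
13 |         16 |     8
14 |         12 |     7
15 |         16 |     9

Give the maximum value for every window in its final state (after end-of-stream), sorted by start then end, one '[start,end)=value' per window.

[3,6)=2 [7,14)=8 [14,19)=9

i=0 t=3 v=2: → [3,6); WM=−∞
i=1 t=7 v=5: → [7,10); WM=−∞
i=2 t=7 v=7: → [7,10); WM=7
i=3 t=7 v=8: → [7,10); WM=7
i=4 t=8 v=8: → [7,11); WM=7
i=5 t=9 v=4: → [7,12); WM=9
i=6 t=3 v=1: DROP (t<9-1); WM=9
i=7 t=9 v=7: → [7,12); WM=9
i=8 t=11 v=1: → [7,14); WM=11
i=9 t=14 v=6: → [14,17); WM=11
i=10 t=15 v=2: → [14,18); WM=11
i=11 t=15 v=5: → [14,18); WM=15
i=12 t=16 v=7: → [14,19); WM=15
i=13 t=16 v=8: → [14,19); WM=15
i=14 t=12 v=7: DROP (t<15-1); WM=16
i=15 t=16 v=9: → [14,19); WM=16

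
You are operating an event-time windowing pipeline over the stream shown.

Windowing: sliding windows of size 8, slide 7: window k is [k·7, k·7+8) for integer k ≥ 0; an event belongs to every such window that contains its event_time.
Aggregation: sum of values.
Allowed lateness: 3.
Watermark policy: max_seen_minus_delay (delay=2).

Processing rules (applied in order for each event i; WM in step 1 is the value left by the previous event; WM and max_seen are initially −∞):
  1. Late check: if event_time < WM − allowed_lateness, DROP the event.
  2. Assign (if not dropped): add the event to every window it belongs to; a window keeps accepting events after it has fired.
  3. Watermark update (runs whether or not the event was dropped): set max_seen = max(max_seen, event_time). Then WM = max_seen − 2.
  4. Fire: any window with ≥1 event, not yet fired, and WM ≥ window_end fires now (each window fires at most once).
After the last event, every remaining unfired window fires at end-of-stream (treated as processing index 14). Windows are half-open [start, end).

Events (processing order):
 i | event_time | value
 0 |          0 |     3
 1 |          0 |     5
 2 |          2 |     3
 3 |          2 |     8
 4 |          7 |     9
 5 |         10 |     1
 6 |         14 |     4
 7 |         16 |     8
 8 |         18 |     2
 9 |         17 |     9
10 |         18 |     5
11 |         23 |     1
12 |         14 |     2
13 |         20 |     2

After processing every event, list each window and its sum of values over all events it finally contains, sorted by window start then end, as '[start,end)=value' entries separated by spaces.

[0,8)=28 [7,15)=14 [14,22)=30 [21,29)=1

i=0 t=0 v=3: → [0,8); WM=-2
i=1 t=0 v=5: → [0,8); WM=-2
i=2 t=2 v=3: → [0,8); WM=0
i=3 t=2 v=8: → [0,8); WM=0
i=4 t=7 v=9: → [7,15),[0,8); WM=5
i=5 t=10 v=1: → [7,15); WM=8; [0,8) fires=28
i=6 t=14 v=4: → [14,22),[7,15); WM=12
i=7 t=16 v=8: → [14,22); WM=14
i=8 t=18 v=2: → [14,22); WM=16; [7,15) fires=14
i=9 t=17 v=9: → [14,22); WM=16
i=10 t=18 v=5: → [14,22); WM=16
i=11 t=23 v=1: → [21,29); WM=21
i=12 t=14 v=2: DROP (t<21-3); WM=21
i=13 t=20 v=2: → [14,22); WM=21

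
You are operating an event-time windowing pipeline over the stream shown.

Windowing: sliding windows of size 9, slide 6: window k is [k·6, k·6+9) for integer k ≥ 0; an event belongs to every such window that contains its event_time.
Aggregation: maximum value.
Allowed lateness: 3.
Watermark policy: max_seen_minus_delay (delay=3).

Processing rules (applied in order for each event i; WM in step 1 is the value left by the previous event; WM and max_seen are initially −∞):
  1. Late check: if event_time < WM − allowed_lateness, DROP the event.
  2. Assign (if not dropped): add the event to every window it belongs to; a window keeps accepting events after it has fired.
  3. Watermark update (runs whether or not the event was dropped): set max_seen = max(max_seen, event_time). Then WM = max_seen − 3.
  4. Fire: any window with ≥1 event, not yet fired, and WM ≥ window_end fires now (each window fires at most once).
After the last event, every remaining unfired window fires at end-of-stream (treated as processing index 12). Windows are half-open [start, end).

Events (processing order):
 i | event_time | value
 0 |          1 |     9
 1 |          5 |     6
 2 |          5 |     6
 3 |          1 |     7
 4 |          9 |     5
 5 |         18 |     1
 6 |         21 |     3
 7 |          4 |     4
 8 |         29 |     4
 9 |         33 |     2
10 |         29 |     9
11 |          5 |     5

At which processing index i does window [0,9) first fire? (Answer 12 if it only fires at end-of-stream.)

5

i=0 t=1 v=9: → [0,9); WM=-2
i=1 t=5 v=6: → [0,9); WM=2
i=2 t=5 v=6: → [0,9); WM=2
i=3 t=1 v=7: → [0,9); WM=2
i=4 t=9 v=5: → [6,15); WM=6
i=5 t=18 v=1: → [18,27),[12,21); WM=15; [0,9) fires=9 [6,15) fires=5
i=6 t=21 v=3: → [18,27); WM=18
i=7 t=4 v=4: DROP (t<18-3); WM=18
i=8 t=29 v=4: → [24,33); WM=26; [12,21) fires=1
i=9 t=33 v=2: → [30,39); WM=30; [18,27) fires=3
i=10 t=29 v=9: → [24,33); WM=30
i=11 t=5 v=5: DROP (t<30-3); WM=30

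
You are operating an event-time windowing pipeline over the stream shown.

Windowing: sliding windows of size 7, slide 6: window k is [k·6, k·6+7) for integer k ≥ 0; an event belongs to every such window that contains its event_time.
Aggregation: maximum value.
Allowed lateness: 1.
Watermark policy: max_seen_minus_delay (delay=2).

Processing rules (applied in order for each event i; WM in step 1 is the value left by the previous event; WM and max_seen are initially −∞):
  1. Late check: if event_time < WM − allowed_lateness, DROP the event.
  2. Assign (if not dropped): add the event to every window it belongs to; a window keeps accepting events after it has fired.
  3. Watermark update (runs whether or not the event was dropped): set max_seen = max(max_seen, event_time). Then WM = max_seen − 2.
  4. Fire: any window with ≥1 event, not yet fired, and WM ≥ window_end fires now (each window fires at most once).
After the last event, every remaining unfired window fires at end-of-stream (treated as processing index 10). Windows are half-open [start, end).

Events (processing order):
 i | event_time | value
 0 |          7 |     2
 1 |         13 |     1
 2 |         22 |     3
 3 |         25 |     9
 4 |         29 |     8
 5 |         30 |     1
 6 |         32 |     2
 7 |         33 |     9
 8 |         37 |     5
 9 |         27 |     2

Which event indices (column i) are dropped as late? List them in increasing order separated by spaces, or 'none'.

9

i=0 t=7 v=2: → [6,13); WM=5
i=1 t=13 v=1: → [12,19); WM=11
i=2 t=22 v=3: → [18,25); WM=20; [6,13) fires=2 [12,19) fires=1
i=3 t=25 v=9: → [24,31); WM=23
i=4 t=29 v=8: → [24,31); WM=27; [18,25) fires=3
i=5 t=30 v=1: → [30,37),[24,31); WM=28
i=6 t=32 v=2: → [30,37); WM=30
i=7 t=33 v=9: → [30,37); WM=31; [24,31) fires=9
i=8 t=37 v=5: → [36,43); WM=35
i=9 t=27 v=2: DROP (t<35-1); WM=35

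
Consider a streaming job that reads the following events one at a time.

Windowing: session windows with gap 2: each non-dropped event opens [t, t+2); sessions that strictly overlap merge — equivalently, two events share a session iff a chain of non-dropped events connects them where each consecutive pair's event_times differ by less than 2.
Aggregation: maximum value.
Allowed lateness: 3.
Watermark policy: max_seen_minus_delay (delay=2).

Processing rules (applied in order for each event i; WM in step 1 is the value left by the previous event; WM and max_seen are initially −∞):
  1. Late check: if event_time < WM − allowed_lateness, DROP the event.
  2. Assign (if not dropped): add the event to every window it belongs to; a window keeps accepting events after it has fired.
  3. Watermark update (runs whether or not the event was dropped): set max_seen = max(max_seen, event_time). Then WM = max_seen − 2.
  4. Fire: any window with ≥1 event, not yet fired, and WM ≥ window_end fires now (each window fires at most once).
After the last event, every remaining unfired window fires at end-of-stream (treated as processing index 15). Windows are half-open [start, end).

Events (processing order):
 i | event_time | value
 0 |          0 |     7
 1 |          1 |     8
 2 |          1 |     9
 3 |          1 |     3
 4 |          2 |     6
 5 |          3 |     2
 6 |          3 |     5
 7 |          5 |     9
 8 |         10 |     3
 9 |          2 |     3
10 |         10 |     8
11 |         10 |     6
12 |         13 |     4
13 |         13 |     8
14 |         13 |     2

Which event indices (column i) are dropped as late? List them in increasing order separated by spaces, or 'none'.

9

i=0 t=0 v=7: → [0,2); WM=-2
i=1 t=1 v=8: → [0,3); WM=-1
i=2 t=1 v=9: → [0,3); WM=-1
i=3 t=1 v=3: → [0,3); WM=-1
i=4 t=2 v=6: → [0,4); WM=0
i=5 t=3 v=2: → [0,5); WM=1
i=6 t=3 v=5: → [0,5); WM=1
i=7 t=5 v=9: → [5,7); WM=3
i=8 t=10 v=3: → [10,12); WM=8
i=9 t=2 v=3: DROP (t<8-3); WM=8
i=10 t=10 v=8: → [10,12); WM=8
i=11 t=10 v=6: → [10,12); WM=8
i=12 t=13 v=4: → [13,15); WM=11
i=13 t=13 v=8: → [13,15); WM=11
i=14 t=13 v=2: → [13,15); WM=11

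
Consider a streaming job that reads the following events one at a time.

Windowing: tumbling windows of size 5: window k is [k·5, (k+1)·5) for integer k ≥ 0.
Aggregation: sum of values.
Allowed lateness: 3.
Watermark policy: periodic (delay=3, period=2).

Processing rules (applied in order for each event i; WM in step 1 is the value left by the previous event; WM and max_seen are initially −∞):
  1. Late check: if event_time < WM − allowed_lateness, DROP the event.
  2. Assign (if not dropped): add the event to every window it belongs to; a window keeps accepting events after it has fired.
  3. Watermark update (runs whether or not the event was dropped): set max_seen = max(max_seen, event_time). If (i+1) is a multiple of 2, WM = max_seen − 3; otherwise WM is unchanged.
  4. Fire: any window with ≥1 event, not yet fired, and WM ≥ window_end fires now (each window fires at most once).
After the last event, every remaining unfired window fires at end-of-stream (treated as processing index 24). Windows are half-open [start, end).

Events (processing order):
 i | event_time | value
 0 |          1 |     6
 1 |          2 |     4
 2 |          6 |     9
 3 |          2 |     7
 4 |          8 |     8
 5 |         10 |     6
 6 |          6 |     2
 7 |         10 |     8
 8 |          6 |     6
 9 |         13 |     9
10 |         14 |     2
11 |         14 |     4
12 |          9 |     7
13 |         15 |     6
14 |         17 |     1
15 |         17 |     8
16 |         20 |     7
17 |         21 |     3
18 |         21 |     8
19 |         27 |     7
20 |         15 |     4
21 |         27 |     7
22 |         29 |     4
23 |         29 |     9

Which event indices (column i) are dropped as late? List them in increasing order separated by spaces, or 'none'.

i=0 t=1 v=6: → [0,5); WM=−∞
i=1 t=2 v=4: → [0,5); WM=-1
i=2 t=6 v=9: → [5,10); WM=-1
i=3 t=2 v=7: → [0,5); WM=3
i=4 t=8 v=8: → [5,10); WM=3
i=5 t=10 v=6: → [10,15); WM=7; [0,5) fires=17
i=6 t=6 v=2: → [5,10); WM=7
i=7 t=10 v=8: → [10,15); WM=7
i=8 t=6 v=6: → [5,10); WM=7
i=9 t=13 v=9: → [10,15); WM=10; [5,10) fires=25
i=10 t=14 v=2: → [10,15); WM=10
i=11 t=14 v=4: → [10,15); WM=11
i=12 t=9 v=7: → [5,10); WM=11
i=13 t=15 v=6: → [15,20); WM=12
i=14 t=17 v=1: → [15,20); WM=12
i=15 t=17 v=8: → [15,20); WM=14
i=16 t=20 v=7: → [20,25); WM=14
i=17 t=21 v=3: → [20,25); WM=18; [10,15) fires=29
i=18 t=21 v=8: → [20,25); WM=18
i=19 t=27 v=7: → [25,30); WM=24; [15,20) fires=15
i=20 t=15 v=4: DROP (t<24-3); WM=24
i=21 t=27 v=7: → [25,30); WM=24
i=22 t=29 v=4: → [25,30); WM=24
i=23 t=29 v=9: → [25,30); WM=26; [20,25) fires=18

20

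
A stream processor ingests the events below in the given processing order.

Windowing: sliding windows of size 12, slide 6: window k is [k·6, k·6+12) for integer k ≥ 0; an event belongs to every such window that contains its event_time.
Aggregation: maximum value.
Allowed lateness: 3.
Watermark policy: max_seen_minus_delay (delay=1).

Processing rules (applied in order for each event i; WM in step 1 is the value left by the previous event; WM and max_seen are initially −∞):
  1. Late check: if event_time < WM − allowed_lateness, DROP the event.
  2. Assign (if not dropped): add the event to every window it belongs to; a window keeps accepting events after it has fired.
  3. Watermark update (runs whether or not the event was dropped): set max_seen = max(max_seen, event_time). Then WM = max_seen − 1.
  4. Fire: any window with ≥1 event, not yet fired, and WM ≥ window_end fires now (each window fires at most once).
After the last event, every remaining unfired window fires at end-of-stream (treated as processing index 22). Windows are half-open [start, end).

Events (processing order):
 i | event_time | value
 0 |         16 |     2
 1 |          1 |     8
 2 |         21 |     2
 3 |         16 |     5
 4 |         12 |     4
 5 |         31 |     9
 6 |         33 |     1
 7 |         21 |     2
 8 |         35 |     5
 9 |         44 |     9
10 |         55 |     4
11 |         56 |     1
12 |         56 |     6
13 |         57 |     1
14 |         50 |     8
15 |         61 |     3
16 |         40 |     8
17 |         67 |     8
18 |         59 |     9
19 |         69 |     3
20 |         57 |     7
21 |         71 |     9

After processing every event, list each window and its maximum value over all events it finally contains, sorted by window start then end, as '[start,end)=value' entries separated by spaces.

[6,18)=2 [12,24)=2 [18,30)=2 [24,36)=9 [30,42)=9 [36,48)=9 [42,54)=9 [48,60)=6 [54,66)=6 [60,72)=9 [66,78)=9

i=0 t=16 v=2: → [12,24),[6,18); WM=15
i=1 t=1 v=8: DROP (t<15-3); WM=15
i=2 t=21 v=2: → [18,30),[12,24); WM=20; [6,18) fires=2
i=3 t=16 v=5: DROP (t<20-3); WM=20
i=4 t=12 v=4: DROP (t<20-3); WM=20
i=5 t=31 v=9: → [30,42),[24,36); WM=30; [12,24) fires=2 [18,30) fires=2
i=6 t=33 v=1: → [30,42),[24,36); WM=32
i=7 t=21 v=2: DROP (t<32-3); WM=32
i=8 t=35 v=5: → [30,42),[24,36); WM=34
i=9 t=44 v=9: → [42,54),[36,48); WM=43; [24,36) fires=9 [30,42) fires=9
i=10 t=55 v=4: → [54,66),[48,60); WM=54; [36,48) fires=9 [42,54) fires=9
i=11 t=56 v=1: → [54,66),[48,60); WM=55
i=12 t=56 v=6: → [54,66),[48,60); WM=55
i=13 t=57 v=1: → [54,66),[48,60); WM=56
i=14 t=50 v=8: DROP (t<56-3); WM=56
i=15 t=61 v=3: → [60,72),[54,66); WM=60; [48,60) fires=6
i=16 t=40 v=8: DROP (t<60-3); WM=60
i=17 t=67 v=8: → [66,78),[60,72); WM=66; [54,66) fires=6
i=18 t=59 v=9: DROP (t<66-3); WM=66
i=19 t=69 v=3: → [66,78),[60,72); WM=68
i=20 t=57 v=7: DROP (t<68-3); WM=68
i=21 t=71 v=9: → [66,78),[60,72); WM=70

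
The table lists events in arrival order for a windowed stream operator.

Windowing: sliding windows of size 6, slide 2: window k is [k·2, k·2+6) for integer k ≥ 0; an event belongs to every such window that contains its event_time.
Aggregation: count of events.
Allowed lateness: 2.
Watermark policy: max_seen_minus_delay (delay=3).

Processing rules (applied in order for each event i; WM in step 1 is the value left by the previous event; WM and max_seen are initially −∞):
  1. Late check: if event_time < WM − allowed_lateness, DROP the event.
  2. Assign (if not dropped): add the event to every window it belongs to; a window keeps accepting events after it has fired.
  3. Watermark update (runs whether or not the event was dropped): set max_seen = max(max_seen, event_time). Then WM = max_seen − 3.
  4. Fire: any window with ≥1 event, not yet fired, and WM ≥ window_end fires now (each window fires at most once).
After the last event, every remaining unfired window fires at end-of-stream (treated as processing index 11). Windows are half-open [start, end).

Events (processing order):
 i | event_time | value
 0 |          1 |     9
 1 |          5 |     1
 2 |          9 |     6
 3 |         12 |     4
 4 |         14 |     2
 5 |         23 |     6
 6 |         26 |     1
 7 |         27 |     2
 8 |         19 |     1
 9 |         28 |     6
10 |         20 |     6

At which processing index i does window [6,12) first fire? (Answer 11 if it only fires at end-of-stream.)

5

i=0 t=1 v=9: → [0,6); WM=-2
i=1 t=5 v=1: → [4,10),[2,8),[0,6); WM=2
i=2 t=9 v=6: → [8,14),[6,12),[4,10); WM=6; [0,6) fires=2
i=3 t=12 v=4: → [12,18),[10,16),[8,14); WM=9; [2,8) fires=1
i=4 t=14 v=2: → [14,20),[12,18),[10,16); WM=11; [4,10) fires=2
i=5 t=23 v=6: → [22,28),[20,26),[18,24); WM=20; [6,12) fires=1 [8,14) fires=2 [10,16) fires=2 [12,18) fires=2 [14,20) fires=1
i=6 t=26 v=1: → [26,32),[24,30),[22,28); WM=23
i=7 t=27 v=2: → [26,32),[24,30),[22,28); WM=24; [18,24) fires=1
i=8 t=19 v=1: DROP (t<24-2); WM=24
i=9 t=28 v=6: → [28,34),[26,32),[24,30); WM=25
i=10 t=20 v=6: DROP (t<25-2); WM=25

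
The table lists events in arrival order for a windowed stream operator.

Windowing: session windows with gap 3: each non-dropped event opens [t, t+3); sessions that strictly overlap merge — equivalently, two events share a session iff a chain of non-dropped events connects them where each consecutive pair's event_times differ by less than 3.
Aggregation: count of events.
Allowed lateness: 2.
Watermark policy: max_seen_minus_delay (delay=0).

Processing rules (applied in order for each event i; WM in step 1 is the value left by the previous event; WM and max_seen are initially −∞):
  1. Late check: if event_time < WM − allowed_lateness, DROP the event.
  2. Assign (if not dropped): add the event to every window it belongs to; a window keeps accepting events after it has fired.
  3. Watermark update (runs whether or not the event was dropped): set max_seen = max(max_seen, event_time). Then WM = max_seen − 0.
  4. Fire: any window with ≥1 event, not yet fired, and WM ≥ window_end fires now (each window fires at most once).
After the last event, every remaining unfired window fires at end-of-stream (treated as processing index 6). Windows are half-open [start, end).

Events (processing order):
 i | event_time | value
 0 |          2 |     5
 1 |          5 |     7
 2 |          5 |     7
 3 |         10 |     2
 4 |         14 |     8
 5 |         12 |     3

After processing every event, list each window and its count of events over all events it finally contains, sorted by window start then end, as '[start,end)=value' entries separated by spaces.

i=0 t=2 v=5: → [2,5); WM=2
i=1 t=5 v=7: → [5,8); WM=5
i=2 t=5 v=7: → [5,8); WM=5
i=3 t=10 v=2: → [10,13); WM=10
i=4 t=14 v=8: → [14,17); WM=14
i=5 t=12 v=3: → [10,17); WM=14

[2,5)=1 [5,8)=2 [10,17)=3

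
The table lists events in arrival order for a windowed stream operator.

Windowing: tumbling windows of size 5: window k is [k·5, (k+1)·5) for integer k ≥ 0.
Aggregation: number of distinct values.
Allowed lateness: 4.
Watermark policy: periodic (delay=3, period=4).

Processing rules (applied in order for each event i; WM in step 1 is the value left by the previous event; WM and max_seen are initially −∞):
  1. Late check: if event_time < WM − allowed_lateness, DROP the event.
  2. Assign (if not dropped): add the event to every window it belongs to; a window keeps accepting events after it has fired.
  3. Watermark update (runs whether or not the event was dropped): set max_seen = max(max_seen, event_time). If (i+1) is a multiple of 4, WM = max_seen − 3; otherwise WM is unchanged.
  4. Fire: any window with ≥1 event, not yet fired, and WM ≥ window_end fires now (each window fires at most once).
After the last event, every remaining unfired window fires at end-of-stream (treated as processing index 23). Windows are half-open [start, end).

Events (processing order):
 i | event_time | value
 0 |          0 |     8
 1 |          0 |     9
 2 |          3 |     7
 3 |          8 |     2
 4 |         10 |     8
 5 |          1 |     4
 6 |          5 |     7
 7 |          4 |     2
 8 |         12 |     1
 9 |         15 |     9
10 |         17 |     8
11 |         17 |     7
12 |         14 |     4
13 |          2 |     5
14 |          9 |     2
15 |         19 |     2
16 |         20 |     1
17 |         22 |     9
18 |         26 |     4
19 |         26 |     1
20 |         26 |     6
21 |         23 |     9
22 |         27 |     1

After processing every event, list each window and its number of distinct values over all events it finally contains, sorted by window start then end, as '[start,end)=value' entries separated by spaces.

i=0 t=0 v=8: → [0,5); WM=−∞
i=1 t=0 v=9: → [0,5); WM=−∞
i=2 t=3 v=7: → [0,5); WM=−∞
i=3 t=8 v=2: → [5,10); WM=5; [0,5) fires=3
i=4 t=10 v=8: → [10,15); WM=5
i=5 t=1 v=4: → [0,5); WM=5
i=6 t=5 v=7: → [5,10); WM=5
i=7 t=4 v=2: → [0,5); WM=7
i=8 t=12 v=1: → [10,15); WM=7
i=9 t=15 v=9: → [15,20); WM=7
i=10 t=17 v=8: → [15,20); WM=7
i=11 t=17 v=7: → [15,20); WM=14; [5,10) fires=2
i=12 t=14 v=4: → [10,15); WM=14
i=13 t=2 v=5: DROP (t<14-4); WM=14
i=14 t=9 v=2: DROP (t<14-4); WM=14
i=15 t=19 v=2: → [15,20); WM=16; [10,15) fires=3
i=16 t=20 v=1: → [20,25); WM=16
i=17 t=22 v=9: → [20,25); WM=16
i=18 t=26 v=4: → [25,30); WM=16
i=19 t=26 v=1: → [25,30); WM=23; [15,20) fires=4
i=20 t=26 v=6: → [25,30); WM=23
i=21 t=23 v=9: → [20,25); WM=23
i=22 t=27 v=1: → [25,30); WM=23

[0,5)=5 [5,10)=2 [10,15)=3 [15,20)=4 [20,25)=2 [25,30)=3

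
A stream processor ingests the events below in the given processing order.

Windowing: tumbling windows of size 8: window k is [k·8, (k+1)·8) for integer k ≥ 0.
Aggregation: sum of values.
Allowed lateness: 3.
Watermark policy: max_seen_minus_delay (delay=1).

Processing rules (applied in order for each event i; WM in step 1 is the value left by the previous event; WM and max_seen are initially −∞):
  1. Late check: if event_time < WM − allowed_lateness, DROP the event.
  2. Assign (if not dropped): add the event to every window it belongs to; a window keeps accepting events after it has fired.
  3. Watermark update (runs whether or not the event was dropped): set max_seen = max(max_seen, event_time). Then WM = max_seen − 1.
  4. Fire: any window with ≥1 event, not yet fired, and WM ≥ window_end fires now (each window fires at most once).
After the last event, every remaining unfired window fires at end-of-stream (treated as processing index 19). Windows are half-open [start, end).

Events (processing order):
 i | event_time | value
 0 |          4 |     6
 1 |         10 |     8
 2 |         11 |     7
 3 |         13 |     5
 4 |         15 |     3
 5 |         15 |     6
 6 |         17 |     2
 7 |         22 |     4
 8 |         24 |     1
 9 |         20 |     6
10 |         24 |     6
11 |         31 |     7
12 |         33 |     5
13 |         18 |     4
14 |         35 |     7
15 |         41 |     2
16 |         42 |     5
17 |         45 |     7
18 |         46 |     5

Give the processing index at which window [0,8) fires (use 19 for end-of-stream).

1

i=0 t=4 v=6: → [0,8); WM=3
i=1 t=10 v=8: → [8,16); WM=9; [0,8) fires=6
i=2 t=11 v=7: → [8,16); WM=10
i=3 t=13 v=5: → [8,16); WM=12
i=4 t=15 v=3: → [8,16); WM=14
i=5 t=15 v=6: → [8,16); WM=14
i=6 t=17 v=2: → [16,24); WM=16; [8,16) fires=29
i=7 t=22 v=4: → [16,24); WM=21
i=8 t=24 v=1: → [24,32); WM=23
i=9 t=20 v=6: → [16,24); WM=23
i=10 t=24 v=6: → [24,32); WM=23
i=11 t=31 v=7: → [24,32); WM=30; [16,24) fires=12
i=12 t=33 v=5: → [32,40); WM=32; [24,32) fires=14
i=13 t=18 v=4: DROP (t<32-3); WM=32
i=14 t=35 v=7: → [32,40); WM=34
i=15 t=41 v=2: → [40,48); WM=40; [32,40) fires=12
i=16 t=42 v=5: → [40,48); WM=41
i=17 t=45 v=7: → [40,48); WM=44
i=18 t=46 v=5: → [40,48); WM=45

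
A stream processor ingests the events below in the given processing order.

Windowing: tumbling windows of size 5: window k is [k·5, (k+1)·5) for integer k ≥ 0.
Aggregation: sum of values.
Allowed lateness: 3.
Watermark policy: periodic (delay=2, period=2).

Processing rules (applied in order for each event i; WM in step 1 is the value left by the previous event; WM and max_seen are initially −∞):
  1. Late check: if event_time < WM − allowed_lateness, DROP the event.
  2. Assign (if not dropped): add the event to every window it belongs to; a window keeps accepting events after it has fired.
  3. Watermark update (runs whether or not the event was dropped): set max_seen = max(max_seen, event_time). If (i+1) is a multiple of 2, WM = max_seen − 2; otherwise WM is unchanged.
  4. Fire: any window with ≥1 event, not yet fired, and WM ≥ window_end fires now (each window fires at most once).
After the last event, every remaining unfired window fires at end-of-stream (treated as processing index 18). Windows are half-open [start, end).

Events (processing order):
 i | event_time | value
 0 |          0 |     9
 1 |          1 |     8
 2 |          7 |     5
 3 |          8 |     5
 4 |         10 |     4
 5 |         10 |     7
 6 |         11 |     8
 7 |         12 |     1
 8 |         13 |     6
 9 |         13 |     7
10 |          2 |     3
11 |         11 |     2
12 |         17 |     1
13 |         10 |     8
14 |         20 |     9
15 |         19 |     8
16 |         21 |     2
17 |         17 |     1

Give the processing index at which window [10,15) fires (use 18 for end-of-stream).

13

i=0 t=0 v=9: → [0,5); WM=−∞
i=1 t=1 v=8: → [0,5); WM=-1
i=2 t=7 v=5: → [5,10); WM=-1
i=3 t=8 v=5: → [5,10); WM=6; [0,5) fires=17
i=4 t=10 v=4: → [10,15); WM=6
i=5 t=10 v=7: → [10,15); WM=8
i=6 t=11 v=8: → [10,15); WM=8
i=7 t=12 v=1: → [10,15); WM=10; [5,10) fires=10
i=8 t=13 v=6: → [10,15); WM=10
i=9 t=13 v=7: → [10,15); WM=11
i=10 t=2 v=3: DROP (t<11-3); WM=11
i=11 t=11 v=2: → [10,15); WM=11
i=12 t=17 v=1: → [15,20); WM=11
i=13 t=10 v=8: → [10,15); WM=15; [10,15) fires=43
i=14 t=20 v=9: → [20,25); WM=15
i=15 t=19 v=8: → [15,20); WM=18
i=16 t=21 v=2: → [20,25); WM=18
i=17 t=17 v=1: → [15,20); WM=19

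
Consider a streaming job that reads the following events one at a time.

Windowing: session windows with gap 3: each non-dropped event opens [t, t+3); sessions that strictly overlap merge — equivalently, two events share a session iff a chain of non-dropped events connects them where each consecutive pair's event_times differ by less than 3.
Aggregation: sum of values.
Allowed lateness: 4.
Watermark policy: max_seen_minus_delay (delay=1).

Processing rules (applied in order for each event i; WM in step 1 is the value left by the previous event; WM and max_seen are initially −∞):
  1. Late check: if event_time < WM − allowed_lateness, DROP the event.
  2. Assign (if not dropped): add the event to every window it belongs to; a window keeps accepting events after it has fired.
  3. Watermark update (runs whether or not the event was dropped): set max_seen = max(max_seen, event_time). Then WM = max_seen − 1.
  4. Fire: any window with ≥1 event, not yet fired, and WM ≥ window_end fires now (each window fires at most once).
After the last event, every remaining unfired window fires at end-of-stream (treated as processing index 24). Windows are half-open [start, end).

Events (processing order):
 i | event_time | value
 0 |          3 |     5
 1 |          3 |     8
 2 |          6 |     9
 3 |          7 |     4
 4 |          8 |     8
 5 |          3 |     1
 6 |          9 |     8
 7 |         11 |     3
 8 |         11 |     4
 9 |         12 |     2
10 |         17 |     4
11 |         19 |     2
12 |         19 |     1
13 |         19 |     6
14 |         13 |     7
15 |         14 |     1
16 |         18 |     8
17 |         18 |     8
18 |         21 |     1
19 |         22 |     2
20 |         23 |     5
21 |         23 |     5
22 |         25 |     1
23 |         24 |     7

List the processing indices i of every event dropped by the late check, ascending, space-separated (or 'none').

14

i=0 t=3 v=5: → [3,6); WM=2
i=1 t=3 v=8: → [3,6); WM=2
i=2 t=6 v=9: → [6,9); WM=5
i=3 t=7 v=4: → [6,10); WM=6
i=4 t=8 v=8: → [6,11); WM=7
i=5 t=3 v=1: → [3,6); WM=7
i=6 t=9 v=8: → [6,12); WM=8
i=7 t=11 v=3: → [6,14); WM=10
i=8 t=11 v=4: → [6,14); WM=10
i=9 t=12 v=2: → [6,15); WM=11
i=10 t=17 v=4: → [17,20); WM=16
i=11 t=19 v=2: → [17,22); WM=18
i=12 t=19 v=1: → [17,22); WM=18
i=13 t=19 v=6: → [17,22); WM=18
i=14 t=13 v=7: DROP (t<18-4); WM=18
i=15 t=14 v=1: → [6,17); WM=18
i=16 t=18 v=8: → [17,22); WM=18
i=17 t=18 v=8: → [17,22); WM=18
i=18 t=21 v=1: → [17,24); WM=20
i=19 t=22 v=2: → [17,25); WM=21
i=20 t=23 v=5: → [17,26); WM=22
i=21 t=23 v=5: → [17,26); WM=22
i=22 t=25 v=1: → [17,28); WM=24
i=23 t=24 v=7: → [17,28); WM=24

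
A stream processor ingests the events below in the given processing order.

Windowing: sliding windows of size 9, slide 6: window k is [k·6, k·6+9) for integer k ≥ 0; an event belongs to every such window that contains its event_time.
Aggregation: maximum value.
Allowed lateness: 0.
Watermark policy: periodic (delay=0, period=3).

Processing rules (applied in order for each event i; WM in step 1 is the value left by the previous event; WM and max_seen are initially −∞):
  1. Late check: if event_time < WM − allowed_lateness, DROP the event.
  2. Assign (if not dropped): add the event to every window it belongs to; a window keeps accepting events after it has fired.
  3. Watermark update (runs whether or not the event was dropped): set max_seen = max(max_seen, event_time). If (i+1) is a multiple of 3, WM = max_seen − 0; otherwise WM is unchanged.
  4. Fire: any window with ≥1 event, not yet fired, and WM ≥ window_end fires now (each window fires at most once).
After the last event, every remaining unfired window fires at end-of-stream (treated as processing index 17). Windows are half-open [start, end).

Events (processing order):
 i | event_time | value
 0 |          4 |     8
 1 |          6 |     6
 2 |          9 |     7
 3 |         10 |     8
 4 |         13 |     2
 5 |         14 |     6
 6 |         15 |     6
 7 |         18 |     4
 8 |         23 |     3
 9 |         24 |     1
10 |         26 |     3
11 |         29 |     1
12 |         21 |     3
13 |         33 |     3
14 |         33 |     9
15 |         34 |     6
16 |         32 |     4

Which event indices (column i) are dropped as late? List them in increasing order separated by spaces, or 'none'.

i=0 t=4 v=8: → [0,9); WM=−∞
i=1 t=6 v=6: → [6,15),[0,9); WM=−∞
i=2 t=9 v=7: → [6,15); WM=9; [0,9) fires=8
i=3 t=10 v=8: → [6,15); WM=9
i=4 t=13 v=2: → [12,21),[6,15); WM=9
i=5 t=14 v=6: → [12,21),[6,15); WM=14
i=6 t=15 v=6: → [12,21); WM=14
i=7 t=18 v=4: → [18,27),[12,21); WM=14
i=8 t=23 v=3: → [18,27); WM=23; [6,15) fires=8 [12,21) fires=6
i=9 t=24 v=1: → [24,33),[18,27); WM=23
i=10 t=26 v=3: → [24,33),[18,27); WM=23
i=11 t=29 v=1: → [24,33); WM=29; [18,27) fires=4
i=12 t=21 v=3: DROP (t<29-0); WM=29
i=13 t=33 v=3: → [30,39); WM=29
i=14 t=33 v=9: → [30,39); WM=33; [24,33) fires=3
i=15 t=34 v=6: → [30,39); WM=33
i=16 t=32 v=4: DROP (t<33-0); WM=33

12 16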